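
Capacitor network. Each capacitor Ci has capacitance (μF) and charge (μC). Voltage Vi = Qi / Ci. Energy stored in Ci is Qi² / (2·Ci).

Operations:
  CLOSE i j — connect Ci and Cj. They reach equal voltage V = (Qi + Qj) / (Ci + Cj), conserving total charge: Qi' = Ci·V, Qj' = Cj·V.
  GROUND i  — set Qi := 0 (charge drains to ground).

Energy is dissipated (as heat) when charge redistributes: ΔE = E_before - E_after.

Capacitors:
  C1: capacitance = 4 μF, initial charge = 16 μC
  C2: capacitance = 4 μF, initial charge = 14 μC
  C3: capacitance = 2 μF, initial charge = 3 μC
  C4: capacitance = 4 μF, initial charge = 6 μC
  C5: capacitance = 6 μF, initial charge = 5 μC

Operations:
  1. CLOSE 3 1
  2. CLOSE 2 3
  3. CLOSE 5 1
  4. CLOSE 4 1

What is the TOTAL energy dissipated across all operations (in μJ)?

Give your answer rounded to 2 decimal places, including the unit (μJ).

Answer: 10.85 μJ

Derivation:
Initial: C1(4μF, Q=16μC, V=4.00V), C2(4μF, Q=14μC, V=3.50V), C3(2μF, Q=3μC, V=1.50V), C4(4μF, Q=6μC, V=1.50V), C5(6μF, Q=5μC, V=0.83V)
Op 1: CLOSE 3-1: Q_total=19.00, C_total=6.00, V=3.17; Q3=6.33, Q1=12.67; dissipated=4.167
Op 2: CLOSE 2-3: Q_total=20.33, C_total=6.00, V=3.39; Q2=13.56, Q3=6.78; dissipated=0.074
Op 3: CLOSE 5-1: Q_total=17.67, C_total=10.00, V=1.77; Q5=10.60, Q1=7.07; dissipated=6.533
Op 4: CLOSE 4-1: Q_total=13.07, C_total=8.00, V=1.63; Q4=6.53, Q1=6.53; dissipated=0.071
Total dissipated: 10.845 μJ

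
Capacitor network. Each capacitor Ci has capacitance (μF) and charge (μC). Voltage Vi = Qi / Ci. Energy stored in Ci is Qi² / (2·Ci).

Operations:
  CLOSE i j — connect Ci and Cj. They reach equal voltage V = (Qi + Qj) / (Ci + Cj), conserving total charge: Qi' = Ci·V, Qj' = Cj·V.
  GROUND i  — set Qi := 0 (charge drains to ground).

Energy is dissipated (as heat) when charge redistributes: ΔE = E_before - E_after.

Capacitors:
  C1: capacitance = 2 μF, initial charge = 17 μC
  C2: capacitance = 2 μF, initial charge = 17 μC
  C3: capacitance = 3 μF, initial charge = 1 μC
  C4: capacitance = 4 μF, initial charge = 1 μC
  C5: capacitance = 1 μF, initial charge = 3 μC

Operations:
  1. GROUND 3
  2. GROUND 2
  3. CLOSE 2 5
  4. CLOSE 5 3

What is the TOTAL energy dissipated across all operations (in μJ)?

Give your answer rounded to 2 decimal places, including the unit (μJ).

Answer: 75.79 μJ

Derivation:
Initial: C1(2μF, Q=17μC, V=8.50V), C2(2μF, Q=17μC, V=8.50V), C3(3μF, Q=1μC, V=0.33V), C4(4μF, Q=1μC, V=0.25V), C5(1μF, Q=3μC, V=3.00V)
Op 1: GROUND 3: Q3=0; energy lost=0.167
Op 2: GROUND 2: Q2=0; energy lost=72.250
Op 3: CLOSE 2-5: Q_total=3.00, C_total=3.00, V=1.00; Q2=2.00, Q5=1.00; dissipated=3.000
Op 4: CLOSE 5-3: Q_total=1.00, C_total=4.00, V=0.25; Q5=0.25, Q3=0.75; dissipated=0.375
Total dissipated: 75.792 μJ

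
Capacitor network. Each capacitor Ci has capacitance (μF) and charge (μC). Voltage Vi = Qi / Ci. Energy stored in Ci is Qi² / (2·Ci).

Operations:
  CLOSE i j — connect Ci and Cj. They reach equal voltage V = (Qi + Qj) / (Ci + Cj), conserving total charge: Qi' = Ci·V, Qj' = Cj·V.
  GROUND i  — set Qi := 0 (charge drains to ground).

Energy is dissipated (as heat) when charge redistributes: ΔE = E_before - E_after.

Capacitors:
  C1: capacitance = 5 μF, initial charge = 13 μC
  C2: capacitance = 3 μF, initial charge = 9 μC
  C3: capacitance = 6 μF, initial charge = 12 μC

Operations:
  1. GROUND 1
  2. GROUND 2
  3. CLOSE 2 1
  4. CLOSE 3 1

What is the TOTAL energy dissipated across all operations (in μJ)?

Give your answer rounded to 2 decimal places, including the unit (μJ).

Initial: C1(5μF, Q=13μC, V=2.60V), C2(3μF, Q=9μC, V=3.00V), C3(6μF, Q=12μC, V=2.00V)
Op 1: GROUND 1: Q1=0; energy lost=16.900
Op 2: GROUND 2: Q2=0; energy lost=13.500
Op 3: CLOSE 2-1: Q_total=0.00, C_total=8.00, V=0.00; Q2=0.00, Q1=0.00; dissipated=0.000
Op 4: CLOSE 3-1: Q_total=12.00, C_total=11.00, V=1.09; Q3=6.55, Q1=5.45; dissipated=5.455
Total dissipated: 35.855 μJ

Answer: 35.85 μJ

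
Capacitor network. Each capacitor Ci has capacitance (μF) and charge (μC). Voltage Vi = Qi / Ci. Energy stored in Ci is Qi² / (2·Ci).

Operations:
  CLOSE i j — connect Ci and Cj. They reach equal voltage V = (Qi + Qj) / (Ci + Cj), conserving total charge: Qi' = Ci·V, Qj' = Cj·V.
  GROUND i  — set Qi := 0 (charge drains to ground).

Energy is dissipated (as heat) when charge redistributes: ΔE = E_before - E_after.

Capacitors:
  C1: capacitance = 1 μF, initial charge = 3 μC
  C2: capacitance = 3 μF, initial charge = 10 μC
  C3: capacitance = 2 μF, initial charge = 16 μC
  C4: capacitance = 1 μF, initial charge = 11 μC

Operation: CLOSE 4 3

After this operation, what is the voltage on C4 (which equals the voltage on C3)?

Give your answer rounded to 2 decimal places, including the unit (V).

Initial: C1(1μF, Q=3μC, V=3.00V), C2(3μF, Q=10μC, V=3.33V), C3(2μF, Q=16μC, V=8.00V), C4(1μF, Q=11μC, V=11.00V)
Op 1: CLOSE 4-3: Q_total=27.00, C_total=3.00, V=9.00; Q4=9.00, Q3=18.00; dissipated=3.000

Answer: 9.00 V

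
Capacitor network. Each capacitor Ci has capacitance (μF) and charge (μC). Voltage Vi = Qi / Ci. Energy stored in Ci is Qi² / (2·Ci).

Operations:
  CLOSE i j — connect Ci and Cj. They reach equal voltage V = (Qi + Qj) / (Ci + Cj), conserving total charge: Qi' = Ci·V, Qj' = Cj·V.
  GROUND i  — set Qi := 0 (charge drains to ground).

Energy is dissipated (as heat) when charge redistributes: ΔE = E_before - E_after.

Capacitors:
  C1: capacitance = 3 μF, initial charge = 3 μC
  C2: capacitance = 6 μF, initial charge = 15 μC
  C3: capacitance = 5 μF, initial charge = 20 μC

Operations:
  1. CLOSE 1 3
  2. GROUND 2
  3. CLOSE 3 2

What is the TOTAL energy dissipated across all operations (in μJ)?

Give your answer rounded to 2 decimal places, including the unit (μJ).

Initial: C1(3μF, Q=3μC, V=1.00V), C2(6μF, Q=15μC, V=2.50V), C3(5μF, Q=20μC, V=4.00V)
Op 1: CLOSE 1-3: Q_total=23.00, C_total=8.00, V=2.88; Q1=8.62, Q3=14.38; dissipated=8.438
Op 2: GROUND 2: Q2=0; energy lost=18.750
Op 3: CLOSE 3-2: Q_total=14.38, C_total=11.00, V=1.31; Q3=6.53, Q2=7.84; dissipated=11.271
Total dissipated: 38.459 μJ

Answer: 38.46 μJ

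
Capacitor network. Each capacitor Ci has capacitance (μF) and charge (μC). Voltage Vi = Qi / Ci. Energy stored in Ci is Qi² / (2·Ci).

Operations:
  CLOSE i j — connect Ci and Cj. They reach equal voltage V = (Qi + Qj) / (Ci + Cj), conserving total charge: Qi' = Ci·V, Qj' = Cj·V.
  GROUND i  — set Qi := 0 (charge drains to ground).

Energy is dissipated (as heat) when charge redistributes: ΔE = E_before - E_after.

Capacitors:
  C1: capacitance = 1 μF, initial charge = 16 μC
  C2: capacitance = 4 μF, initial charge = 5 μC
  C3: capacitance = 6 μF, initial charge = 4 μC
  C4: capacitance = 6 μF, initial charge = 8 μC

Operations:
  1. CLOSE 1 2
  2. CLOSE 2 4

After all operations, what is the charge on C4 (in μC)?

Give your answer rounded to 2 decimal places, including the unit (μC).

Answer: 14.88 μC

Derivation:
Initial: C1(1μF, Q=16μC, V=16.00V), C2(4μF, Q=5μC, V=1.25V), C3(6μF, Q=4μC, V=0.67V), C4(6μF, Q=8μC, V=1.33V)
Op 1: CLOSE 1-2: Q_total=21.00, C_total=5.00, V=4.20; Q1=4.20, Q2=16.80; dissipated=87.025
Op 2: CLOSE 2-4: Q_total=24.80, C_total=10.00, V=2.48; Q2=9.92, Q4=14.88; dissipated=9.861
Final charges: Q1=4.20, Q2=9.92, Q3=4.00, Q4=14.88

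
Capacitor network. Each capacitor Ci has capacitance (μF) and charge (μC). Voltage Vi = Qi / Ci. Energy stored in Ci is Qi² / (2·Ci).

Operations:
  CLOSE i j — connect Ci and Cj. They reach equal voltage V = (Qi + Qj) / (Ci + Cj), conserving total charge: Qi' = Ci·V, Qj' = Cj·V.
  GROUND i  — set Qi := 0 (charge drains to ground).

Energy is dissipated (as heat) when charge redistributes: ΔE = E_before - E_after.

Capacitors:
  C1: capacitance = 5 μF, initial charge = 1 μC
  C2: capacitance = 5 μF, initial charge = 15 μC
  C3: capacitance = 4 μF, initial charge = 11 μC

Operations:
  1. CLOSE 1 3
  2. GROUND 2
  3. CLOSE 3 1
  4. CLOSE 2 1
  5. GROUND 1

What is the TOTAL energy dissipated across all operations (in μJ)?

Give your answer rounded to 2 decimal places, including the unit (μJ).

Initial: C1(5μF, Q=1μC, V=0.20V), C2(5μF, Q=15μC, V=3.00V), C3(4μF, Q=11μC, V=2.75V)
Op 1: CLOSE 1-3: Q_total=12.00, C_total=9.00, V=1.33; Q1=6.67, Q3=5.33; dissipated=7.225
Op 2: GROUND 2: Q2=0; energy lost=22.500
Op 3: CLOSE 3-1: Q_total=12.00, C_total=9.00, V=1.33; Q3=5.33, Q1=6.67; dissipated=0.000
Op 4: CLOSE 2-1: Q_total=6.67, C_total=10.00, V=0.67; Q2=3.33, Q1=3.33; dissipated=2.222
Op 5: GROUND 1: Q1=0; energy lost=1.111
Total dissipated: 33.058 μJ

Answer: 33.06 μJ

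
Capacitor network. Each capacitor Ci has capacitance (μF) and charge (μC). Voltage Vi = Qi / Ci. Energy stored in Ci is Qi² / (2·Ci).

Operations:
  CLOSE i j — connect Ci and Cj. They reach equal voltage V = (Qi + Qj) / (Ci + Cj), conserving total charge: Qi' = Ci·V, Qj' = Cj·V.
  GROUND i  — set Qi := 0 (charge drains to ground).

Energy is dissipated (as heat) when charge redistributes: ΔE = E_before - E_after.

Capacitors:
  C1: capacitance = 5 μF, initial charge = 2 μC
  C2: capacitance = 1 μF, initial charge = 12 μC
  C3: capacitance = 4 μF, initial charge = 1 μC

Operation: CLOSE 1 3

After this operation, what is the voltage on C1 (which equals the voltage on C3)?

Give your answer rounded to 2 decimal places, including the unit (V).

Answer: 0.33 V

Derivation:
Initial: C1(5μF, Q=2μC, V=0.40V), C2(1μF, Q=12μC, V=12.00V), C3(4μF, Q=1μC, V=0.25V)
Op 1: CLOSE 1-3: Q_total=3.00, C_total=9.00, V=0.33; Q1=1.67, Q3=1.33; dissipated=0.025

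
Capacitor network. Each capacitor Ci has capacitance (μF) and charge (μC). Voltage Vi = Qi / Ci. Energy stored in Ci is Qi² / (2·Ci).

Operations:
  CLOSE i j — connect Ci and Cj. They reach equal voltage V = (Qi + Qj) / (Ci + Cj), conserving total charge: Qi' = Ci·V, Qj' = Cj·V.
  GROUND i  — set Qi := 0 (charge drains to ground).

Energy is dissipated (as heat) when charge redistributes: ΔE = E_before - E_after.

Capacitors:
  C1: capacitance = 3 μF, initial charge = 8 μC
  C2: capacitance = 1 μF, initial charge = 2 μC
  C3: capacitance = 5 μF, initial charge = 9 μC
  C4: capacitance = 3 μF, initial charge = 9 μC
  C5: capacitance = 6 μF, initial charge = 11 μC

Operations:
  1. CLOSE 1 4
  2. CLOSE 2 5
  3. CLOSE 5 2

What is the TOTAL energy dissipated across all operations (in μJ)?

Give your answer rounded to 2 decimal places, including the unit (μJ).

Answer: 0.10 μJ

Derivation:
Initial: C1(3μF, Q=8μC, V=2.67V), C2(1μF, Q=2μC, V=2.00V), C3(5μF, Q=9μC, V=1.80V), C4(3μF, Q=9μC, V=3.00V), C5(6μF, Q=11μC, V=1.83V)
Op 1: CLOSE 1-4: Q_total=17.00, C_total=6.00, V=2.83; Q1=8.50, Q4=8.50; dissipated=0.083
Op 2: CLOSE 2-5: Q_total=13.00, C_total=7.00, V=1.86; Q2=1.86, Q5=11.14; dissipated=0.012
Op 3: CLOSE 5-2: Q_total=13.00, C_total=7.00, V=1.86; Q5=11.14, Q2=1.86; dissipated=0.000
Total dissipated: 0.095 μJ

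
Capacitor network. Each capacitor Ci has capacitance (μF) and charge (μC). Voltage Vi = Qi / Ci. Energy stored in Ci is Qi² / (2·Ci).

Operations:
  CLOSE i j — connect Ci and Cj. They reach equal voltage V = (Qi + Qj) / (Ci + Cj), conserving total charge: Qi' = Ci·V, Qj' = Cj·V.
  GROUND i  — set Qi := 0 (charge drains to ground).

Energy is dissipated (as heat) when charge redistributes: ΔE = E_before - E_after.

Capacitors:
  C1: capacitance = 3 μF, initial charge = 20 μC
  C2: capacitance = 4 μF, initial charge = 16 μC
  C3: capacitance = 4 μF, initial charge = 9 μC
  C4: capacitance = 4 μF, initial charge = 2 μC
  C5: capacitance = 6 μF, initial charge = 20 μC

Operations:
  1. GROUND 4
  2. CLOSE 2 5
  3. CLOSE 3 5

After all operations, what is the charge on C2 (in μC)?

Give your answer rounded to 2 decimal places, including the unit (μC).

Answer: 14.40 μC

Derivation:
Initial: C1(3μF, Q=20μC, V=6.67V), C2(4μF, Q=16μC, V=4.00V), C3(4μF, Q=9μC, V=2.25V), C4(4μF, Q=2μC, V=0.50V), C5(6μF, Q=20μC, V=3.33V)
Op 1: GROUND 4: Q4=0; energy lost=0.500
Op 2: CLOSE 2-5: Q_total=36.00, C_total=10.00, V=3.60; Q2=14.40, Q5=21.60; dissipated=0.533
Op 3: CLOSE 3-5: Q_total=30.60, C_total=10.00, V=3.06; Q3=12.24, Q5=18.36; dissipated=2.187
Final charges: Q1=20.00, Q2=14.40, Q3=12.24, Q4=0.00, Q5=18.36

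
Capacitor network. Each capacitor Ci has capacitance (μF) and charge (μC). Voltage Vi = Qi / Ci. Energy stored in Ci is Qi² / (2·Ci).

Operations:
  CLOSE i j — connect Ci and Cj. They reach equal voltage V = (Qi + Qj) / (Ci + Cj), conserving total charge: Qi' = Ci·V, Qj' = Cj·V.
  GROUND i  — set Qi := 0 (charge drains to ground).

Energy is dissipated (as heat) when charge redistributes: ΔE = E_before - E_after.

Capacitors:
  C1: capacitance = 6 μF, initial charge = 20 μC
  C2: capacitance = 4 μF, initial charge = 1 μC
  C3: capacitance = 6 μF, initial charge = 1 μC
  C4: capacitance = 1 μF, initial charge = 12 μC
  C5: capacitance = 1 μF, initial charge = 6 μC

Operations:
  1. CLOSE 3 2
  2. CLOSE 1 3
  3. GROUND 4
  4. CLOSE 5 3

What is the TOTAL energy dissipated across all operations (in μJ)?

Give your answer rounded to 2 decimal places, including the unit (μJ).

Initial: C1(6μF, Q=20μC, V=3.33V), C2(4μF, Q=1μC, V=0.25V), C3(6μF, Q=1μC, V=0.17V), C4(1μF, Q=12μC, V=12.00V), C5(1μF, Q=6μC, V=6.00V)
Op 1: CLOSE 3-2: Q_total=2.00, C_total=10.00, V=0.20; Q3=1.20, Q2=0.80; dissipated=0.008
Op 2: CLOSE 1-3: Q_total=21.20, C_total=12.00, V=1.77; Q1=10.60, Q3=10.60; dissipated=14.727
Op 3: GROUND 4: Q4=0; energy lost=72.000
Op 4: CLOSE 5-3: Q_total=16.60, C_total=7.00, V=2.37; Q5=2.37, Q3=14.23; dissipated=7.680
Total dissipated: 94.415 μJ

Answer: 94.42 μJ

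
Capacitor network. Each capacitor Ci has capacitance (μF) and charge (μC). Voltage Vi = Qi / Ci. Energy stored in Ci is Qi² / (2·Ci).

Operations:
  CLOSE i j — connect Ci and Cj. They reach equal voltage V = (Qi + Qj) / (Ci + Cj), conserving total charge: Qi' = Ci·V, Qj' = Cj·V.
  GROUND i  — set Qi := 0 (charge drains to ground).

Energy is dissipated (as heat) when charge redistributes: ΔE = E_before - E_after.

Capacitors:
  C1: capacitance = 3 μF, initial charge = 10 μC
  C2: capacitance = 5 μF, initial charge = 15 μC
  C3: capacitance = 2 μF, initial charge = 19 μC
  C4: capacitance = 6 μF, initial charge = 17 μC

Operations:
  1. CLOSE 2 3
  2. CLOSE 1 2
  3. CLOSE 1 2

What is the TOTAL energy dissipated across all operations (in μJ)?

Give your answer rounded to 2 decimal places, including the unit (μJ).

Initial: C1(3μF, Q=10μC, V=3.33V), C2(5μF, Q=15μC, V=3.00V), C3(2μF, Q=19μC, V=9.50V), C4(6μF, Q=17μC, V=2.83V)
Op 1: CLOSE 2-3: Q_total=34.00, C_total=7.00, V=4.86; Q2=24.29, Q3=9.71; dissipated=30.179
Op 2: CLOSE 1-2: Q_total=34.29, C_total=8.00, V=4.29; Q1=12.86, Q2=21.43; dissipated=2.177
Op 3: CLOSE 1-2: Q_total=34.29, C_total=8.00, V=4.29; Q1=12.86, Q2=21.43; dissipated=0.000
Total dissipated: 32.355 μJ

Answer: 32.36 μJ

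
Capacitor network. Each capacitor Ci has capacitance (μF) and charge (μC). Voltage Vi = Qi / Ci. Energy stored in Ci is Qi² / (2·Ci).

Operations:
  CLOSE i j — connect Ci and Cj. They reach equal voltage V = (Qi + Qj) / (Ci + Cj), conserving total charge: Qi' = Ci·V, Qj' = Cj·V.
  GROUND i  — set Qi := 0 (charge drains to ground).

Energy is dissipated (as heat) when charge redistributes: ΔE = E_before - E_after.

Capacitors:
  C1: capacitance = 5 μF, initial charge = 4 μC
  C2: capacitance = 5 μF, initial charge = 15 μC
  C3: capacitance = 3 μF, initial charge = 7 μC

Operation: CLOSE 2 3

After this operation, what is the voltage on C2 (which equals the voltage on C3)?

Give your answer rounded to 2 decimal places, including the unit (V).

Answer: 2.75 V

Derivation:
Initial: C1(5μF, Q=4μC, V=0.80V), C2(5μF, Q=15μC, V=3.00V), C3(3μF, Q=7μC, V=2.33V)
Op 1: CLOSE 2-3: Q_total=22.00, C_total=8.00, V=2.75; Q2=13.75, Q3=8.25; dissipated=0.417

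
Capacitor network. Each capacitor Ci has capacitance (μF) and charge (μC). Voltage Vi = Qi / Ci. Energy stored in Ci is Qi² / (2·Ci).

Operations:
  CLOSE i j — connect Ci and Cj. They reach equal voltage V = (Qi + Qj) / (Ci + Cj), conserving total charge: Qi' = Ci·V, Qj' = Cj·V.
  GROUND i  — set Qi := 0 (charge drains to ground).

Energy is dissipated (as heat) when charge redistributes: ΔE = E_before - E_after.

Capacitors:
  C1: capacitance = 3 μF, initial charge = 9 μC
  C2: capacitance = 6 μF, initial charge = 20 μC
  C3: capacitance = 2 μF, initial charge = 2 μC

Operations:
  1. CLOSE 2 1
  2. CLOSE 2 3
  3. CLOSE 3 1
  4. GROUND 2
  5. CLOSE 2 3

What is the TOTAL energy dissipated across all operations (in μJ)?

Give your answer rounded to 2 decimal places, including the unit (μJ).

Answer: 32.08 μJ

Derivation:
Initial: C1(3μF, Q=9μC, V=3.00V), C2(6μF, Q=20μC, V=3.33V), C3(2μF, Q=2μC, V=1.00V)
Op 1: CLOSE 2-1: Q_total=29.00, C_total=9.00, V=3.22; Q2=19.33, Q1=9.67; dissipated=0.111
Op 2: CLOSE 2-3: Q_total=21.33, C_total=8.00, V=2.67; Q2=16.00, Q3=5.33; dissipated=3.704
Op 3: CLOSE 3-1: Q_total=15.00, C_total=5.00, V=3.00; Q3=6.00, Q1=9.00; dissipated=0.185
Op 4: GROUND 2: Q2=0; energy lost=21.333
Op 5: CLOSE 2-3: Q_total=6.00, C_total=8.00, V=0.75; Q2=4.50, Q3=1.50; dissipated=6.750
Total dissipated: 32.083 μJ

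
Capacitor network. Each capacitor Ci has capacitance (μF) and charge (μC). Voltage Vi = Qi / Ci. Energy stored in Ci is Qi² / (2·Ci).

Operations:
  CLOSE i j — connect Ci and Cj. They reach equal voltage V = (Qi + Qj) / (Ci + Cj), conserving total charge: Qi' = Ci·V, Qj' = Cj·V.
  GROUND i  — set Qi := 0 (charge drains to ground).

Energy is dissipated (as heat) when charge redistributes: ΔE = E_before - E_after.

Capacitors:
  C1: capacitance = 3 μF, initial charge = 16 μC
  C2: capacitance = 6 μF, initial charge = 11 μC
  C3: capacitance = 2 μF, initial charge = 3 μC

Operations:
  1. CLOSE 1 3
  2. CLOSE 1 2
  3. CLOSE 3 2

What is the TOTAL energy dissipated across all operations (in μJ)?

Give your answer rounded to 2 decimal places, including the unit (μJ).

Initial: C1(3μF, Q=16μC, V=5.33V), C2(6μF, Q=11μC, V=1.83V), C3(2μF, Q=3μC, V=1.50V)
Op 1: CLOSE 1-3: Q_total=19.00, C_total=5.00, V=3.80; Q1=11.40, Q3=7.60; dissipated=8.817
Op 2: CLOSE 1-2: Q_total=22.40, C_total=9.00, V=2.49; Q1=7.47, Q2=14.93; dissipated=3.868
Op 3: CLOSE 3-2: Q_total=22.53, C_total=8.00, V=2.82; Q3=5.63, Q2=16.90; dissipated=1.289
Total dissipated: 13.974 μJ

Answer: 13.97 μJ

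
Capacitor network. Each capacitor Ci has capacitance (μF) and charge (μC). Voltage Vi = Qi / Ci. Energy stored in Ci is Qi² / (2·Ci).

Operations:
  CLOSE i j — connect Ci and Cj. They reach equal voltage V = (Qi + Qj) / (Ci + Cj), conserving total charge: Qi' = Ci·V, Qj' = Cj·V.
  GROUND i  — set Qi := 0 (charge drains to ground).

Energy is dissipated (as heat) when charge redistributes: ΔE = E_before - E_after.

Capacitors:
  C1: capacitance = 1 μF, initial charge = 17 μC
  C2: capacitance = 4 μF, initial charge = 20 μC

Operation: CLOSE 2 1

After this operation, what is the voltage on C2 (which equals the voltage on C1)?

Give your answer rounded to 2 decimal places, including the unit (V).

Initial: C1(1μF, Q=17μC, V=17.00V), C2(4μF, Q=20μC, V=5.00V)
Op 1: CLOSE 2-1: Q_total=37.00, C_total=5.00, V=7.40; Q2=29.60, Q1=7.40; dissipated=57.600

Answer: 7.40 V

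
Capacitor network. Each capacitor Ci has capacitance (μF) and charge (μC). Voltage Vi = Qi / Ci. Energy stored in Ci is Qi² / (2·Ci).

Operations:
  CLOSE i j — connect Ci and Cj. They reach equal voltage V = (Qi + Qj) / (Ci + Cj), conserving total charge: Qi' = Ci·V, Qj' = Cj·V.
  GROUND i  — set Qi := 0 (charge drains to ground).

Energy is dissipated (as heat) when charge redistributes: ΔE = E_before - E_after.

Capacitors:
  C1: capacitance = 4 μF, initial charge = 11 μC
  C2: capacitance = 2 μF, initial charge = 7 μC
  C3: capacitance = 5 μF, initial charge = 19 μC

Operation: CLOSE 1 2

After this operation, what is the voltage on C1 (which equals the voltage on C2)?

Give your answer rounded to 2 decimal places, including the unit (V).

Initial: C1(4μF, Q=11μC, V=2.75V), C2(2μF, Q=7μC, V=3.50V), C3(5μF, Q=19μC, V=3.80V)
Op 1: CLOSE 1-2: Q_total=18.00, C_total=6.00, V=3.00; Q1=12.00, Q2=6.00; dissipated=0.375

Answer: 3.00 V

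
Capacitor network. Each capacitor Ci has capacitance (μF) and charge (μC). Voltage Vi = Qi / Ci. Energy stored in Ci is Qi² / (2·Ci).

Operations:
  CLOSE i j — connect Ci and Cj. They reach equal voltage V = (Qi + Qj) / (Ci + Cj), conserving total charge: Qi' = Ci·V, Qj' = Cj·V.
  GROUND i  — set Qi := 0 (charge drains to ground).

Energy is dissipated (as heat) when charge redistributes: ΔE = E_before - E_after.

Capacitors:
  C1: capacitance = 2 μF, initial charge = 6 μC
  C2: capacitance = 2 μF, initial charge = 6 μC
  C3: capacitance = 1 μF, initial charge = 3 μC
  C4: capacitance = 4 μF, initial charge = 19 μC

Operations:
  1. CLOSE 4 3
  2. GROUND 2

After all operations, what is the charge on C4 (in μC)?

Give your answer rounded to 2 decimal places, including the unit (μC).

Initial: C1(2μF, Q=6μC, V=3.00V), C2(2μF, Q=6μC, V=3.00V), C3(1μF, Q=3μC, V=3.00V), C4(4μF, Q=19μC, V=4.75V)
Op 1: CLOSE 4-3: Q_total=22.00, C_total=5.00, V=4.40; Q4=17.60, Q3=4.40; dissipated=1.225
Op 2: GROUND 2: Q2=0; energy lost=9.000
Final charges: Q1=6.00, Q2=0.00, Q3=4.40, Q4=17.60

Answer: 17.60 μC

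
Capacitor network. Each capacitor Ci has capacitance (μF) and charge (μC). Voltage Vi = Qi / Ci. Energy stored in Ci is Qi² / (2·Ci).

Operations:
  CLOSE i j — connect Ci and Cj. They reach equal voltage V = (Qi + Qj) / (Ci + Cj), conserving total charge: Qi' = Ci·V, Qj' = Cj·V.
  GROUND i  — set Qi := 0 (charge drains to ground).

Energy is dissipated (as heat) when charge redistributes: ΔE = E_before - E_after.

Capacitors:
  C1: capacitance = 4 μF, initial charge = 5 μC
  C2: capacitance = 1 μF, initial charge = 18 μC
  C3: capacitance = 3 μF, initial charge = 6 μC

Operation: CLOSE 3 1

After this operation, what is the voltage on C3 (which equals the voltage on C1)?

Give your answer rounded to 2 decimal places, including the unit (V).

Answer: 1.57 V

Derivation:
Initial: C1(4μF, Q=5μC, V=1.25V), C2(1μF, Q=18μC, V=18.00V), C3(3μF, Q=6μC, V=2.00V)
Op 1: CLOSE 3-1: Q_total=11.00, C_total=7.00, V=1.57; Q3=4.71, Q1=6.29; dissipated=0.482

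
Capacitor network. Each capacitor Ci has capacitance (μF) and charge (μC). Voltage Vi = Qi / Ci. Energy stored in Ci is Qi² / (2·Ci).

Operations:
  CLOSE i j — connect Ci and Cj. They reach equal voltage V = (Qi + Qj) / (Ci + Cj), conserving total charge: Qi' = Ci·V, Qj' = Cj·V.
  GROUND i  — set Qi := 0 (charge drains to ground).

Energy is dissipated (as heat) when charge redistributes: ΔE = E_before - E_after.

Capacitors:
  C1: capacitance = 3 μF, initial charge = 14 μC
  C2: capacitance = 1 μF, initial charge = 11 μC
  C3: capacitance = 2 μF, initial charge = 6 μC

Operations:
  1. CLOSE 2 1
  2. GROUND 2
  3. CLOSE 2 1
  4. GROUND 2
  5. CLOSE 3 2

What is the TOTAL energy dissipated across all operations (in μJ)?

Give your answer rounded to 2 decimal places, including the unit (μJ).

Answer: 63.21 μJ

Derivation:
Initial: C1(3μF, Q=14μC, V=4.67V), C2(1μF, Q=11μC, V=11.00V), C3(2μF, Q=6μC, V=3.00V)
Op 1: CLOSE 2-1: Q_total=25.00, C_total=4.00, V=6.25; Q2=6.25, Q1=18.75; dissipated=15.042
Op 2: GROUND 2: Q2=0; energy lost=19.531
Op 3: CLOSE 2-1: Q_total=18.75, C_total=4.00, V=4.69; Q2=4.69, Q1=14.06; dissipated=14.648
Op 4: GROUND 2: Q2=0; energy lost=10.986
Op 5: CLOSE 3-2: Q_total=6.00, C_total=3.00, V=2.00; Q3=4.00, Q2=2.00; dissipated=3.000
Total dissipated: 63.208 μJ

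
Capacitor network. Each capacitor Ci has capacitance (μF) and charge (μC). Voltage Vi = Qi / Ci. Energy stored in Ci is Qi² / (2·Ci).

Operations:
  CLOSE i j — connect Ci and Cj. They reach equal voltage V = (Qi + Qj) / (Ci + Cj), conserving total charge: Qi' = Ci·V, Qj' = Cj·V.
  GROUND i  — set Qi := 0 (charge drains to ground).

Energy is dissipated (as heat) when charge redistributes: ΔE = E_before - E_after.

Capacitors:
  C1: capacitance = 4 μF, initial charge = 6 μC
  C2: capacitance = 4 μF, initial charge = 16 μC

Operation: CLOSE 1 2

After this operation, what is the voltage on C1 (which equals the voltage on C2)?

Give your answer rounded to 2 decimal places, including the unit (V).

Initial: C1(4μF, Q=6μC, V=1.50V), C2(4μF, Q=16μC, V=4.00V)
Op 1: CLOSE 1-2: Q_total=22.00, C_total=8.00, V=2.75; Q1=11.00, Q2=11.00; dissipated=6.250

Answer: 2.75 V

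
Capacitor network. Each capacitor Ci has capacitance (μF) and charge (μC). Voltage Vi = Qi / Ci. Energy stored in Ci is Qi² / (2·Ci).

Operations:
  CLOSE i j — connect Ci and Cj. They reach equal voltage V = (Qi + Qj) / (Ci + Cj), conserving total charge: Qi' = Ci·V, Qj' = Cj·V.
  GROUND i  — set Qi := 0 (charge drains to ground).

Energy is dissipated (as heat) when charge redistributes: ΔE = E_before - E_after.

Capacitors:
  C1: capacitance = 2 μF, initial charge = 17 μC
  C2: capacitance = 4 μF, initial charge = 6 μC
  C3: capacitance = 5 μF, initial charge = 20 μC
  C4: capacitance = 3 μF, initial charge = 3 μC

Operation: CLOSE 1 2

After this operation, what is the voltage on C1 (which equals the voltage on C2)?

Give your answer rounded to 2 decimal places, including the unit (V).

Initial: C1(2μF, Q=17μC, V=8.50V), C2(4μF, Q=6μC, V=1.50V), C3(5μF, Q=20μC, V=4.00V), C4(3μF, Q=3μC, V=1.00V)
Op 1: CLOSE 1-2: Q_total=23.00, C_total=6.00, V=3.83; Q1=7.67, Q2=15.33; dissipated=32.667

Answer: 3.83 V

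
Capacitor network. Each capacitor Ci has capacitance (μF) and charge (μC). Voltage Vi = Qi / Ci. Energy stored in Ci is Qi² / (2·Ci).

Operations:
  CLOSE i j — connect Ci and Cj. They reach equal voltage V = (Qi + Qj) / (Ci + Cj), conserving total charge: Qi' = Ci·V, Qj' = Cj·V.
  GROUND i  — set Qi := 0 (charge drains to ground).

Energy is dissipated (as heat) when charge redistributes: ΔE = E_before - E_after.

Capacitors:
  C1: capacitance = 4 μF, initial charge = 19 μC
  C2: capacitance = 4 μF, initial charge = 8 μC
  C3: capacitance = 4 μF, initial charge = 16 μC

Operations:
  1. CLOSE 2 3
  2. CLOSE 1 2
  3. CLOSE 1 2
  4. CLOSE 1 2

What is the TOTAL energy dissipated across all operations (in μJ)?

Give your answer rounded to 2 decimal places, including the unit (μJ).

Answer: 7.06 μJ

Derivation:
Initial: C1(4μF, Q=19μC, V=4.75V), C2(4μF, Q=8μC, V=2.00V), C3(4μF, Q=16μC, V=4.00V)
Op 1: CLOSE 2-3: Q_total=24.00, C_total=8.00, V=3.00; Q2=12.00, Q3=12.00; dissipated=4.000
Op 2: CLOSE 1-2: Q_total=31.00, C_total=8.00, V=3.88; Q1=15.50, Q2=15.50; dissipated=3.062
Op 3: CLOSE 1-2: Q_total=31.00, C_total=8.00, V=3.88; Q1=15.50, Q2=15.50; dissipated=0.000
Op 4: CLOSE 1-2: Q_total=31.00, C_total=8.00, V=3.88; Q1=15.50, Q2=15.50; dissipated=0.000
Total dissipated: 7.062 μJ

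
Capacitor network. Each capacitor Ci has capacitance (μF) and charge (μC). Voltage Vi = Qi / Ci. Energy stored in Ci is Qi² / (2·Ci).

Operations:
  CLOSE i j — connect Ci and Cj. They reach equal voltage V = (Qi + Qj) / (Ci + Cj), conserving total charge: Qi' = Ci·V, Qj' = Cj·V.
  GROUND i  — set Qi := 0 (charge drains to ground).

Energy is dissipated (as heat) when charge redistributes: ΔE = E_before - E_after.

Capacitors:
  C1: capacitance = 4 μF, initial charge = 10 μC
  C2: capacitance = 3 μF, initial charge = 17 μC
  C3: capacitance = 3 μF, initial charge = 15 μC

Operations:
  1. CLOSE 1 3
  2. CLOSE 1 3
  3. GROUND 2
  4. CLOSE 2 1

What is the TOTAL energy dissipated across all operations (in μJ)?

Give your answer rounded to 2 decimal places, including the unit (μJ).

Answer: 64.46 μJ

Derivation:
Initial: C1(4μF, Q=10μC, V=2.50V), C2(3μF, Q=17μC, V=5.67V), C3(3μF, Q=15μC, V=5.00V)
Op 1: CLOSE 1-3: Q_total=25.00, C_total=7.00, V=3.57; Q1=14.29, Q3=10.71; dissipated=5.357
Op 2: CLOSE 1-3: Q_total=25.00, C_total=7.00, V=3.57; Q1=14.29, Q3=10.71; dissipated=0.000
Op 3: GROUND 2: Q2=0; energy lost=48.167
Op 4: CLOSE 2-1: Q_total=14.29, C_total=7.00, V=2.04; Q2=6.12, Q1=8.16; dissipated=10.933
Total dissipated: 64.457 μJ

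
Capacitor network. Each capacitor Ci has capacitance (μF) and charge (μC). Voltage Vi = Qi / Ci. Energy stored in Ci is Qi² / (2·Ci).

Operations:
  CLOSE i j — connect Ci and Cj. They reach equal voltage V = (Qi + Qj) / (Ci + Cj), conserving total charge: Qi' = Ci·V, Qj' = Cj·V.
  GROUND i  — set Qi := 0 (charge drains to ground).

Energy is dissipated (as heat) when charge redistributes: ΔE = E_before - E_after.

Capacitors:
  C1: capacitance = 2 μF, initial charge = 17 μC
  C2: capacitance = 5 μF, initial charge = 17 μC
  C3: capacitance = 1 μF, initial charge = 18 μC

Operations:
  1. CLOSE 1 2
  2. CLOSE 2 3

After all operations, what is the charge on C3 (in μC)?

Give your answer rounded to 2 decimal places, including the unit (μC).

Answer: 7.05 μC

Derivation:
Initial: C1(2μF, Q=17μC, V=8.50V), C2(5μF, Q=17μC, V=3.40V), C3(1μF, Q=18μC, V=18.00V)
Op 1: CLOSE 1-2: Q_total=34.00, C_total=7.00, V=4.86; Q1=9.71, Q2=24.29; dissipated=18.579
Op 2: CLOSE 2-3: Q_total=42.29, C_total=6.00, V=7.05; Q2=35.24, Q3=7.05; dissipated=71.973
Final charges: Q1=9.71, Q2=35.24, Q3=7.05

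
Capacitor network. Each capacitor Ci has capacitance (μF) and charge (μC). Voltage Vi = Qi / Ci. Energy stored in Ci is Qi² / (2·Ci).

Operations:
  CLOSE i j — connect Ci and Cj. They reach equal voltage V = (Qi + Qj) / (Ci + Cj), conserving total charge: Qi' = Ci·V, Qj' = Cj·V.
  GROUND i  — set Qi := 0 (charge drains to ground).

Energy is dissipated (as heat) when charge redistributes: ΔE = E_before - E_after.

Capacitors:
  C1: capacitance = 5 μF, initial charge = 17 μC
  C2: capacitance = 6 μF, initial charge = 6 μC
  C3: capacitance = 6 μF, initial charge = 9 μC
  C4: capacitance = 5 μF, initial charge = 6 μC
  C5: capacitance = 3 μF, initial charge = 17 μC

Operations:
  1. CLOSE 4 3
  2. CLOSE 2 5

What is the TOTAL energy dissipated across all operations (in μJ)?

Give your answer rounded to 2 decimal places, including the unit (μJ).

Answer: 21.90 μJ

Derivation:
Initial: C1(5μF, Q=17μC, V=3.40V), C2(6μF, Q=6μC, V=1.00V), C3(6μF, Q=9μC, V=1.50V), C4(5μF, Q=6μC, V=1.20V), C5(3μF, Q=17μC, V=5.67V)
Op 1: CLOSE 4-3: Q_total=15.00, C_total=11.00, V=1.36; Q4=6.82, Q3=8.18; dissipated=0.123
Op 2: CLOSE 2-5: Q_total=23.00, C_total=9.00, V=2.56; Q2=15.33, Q5=7.67; dissipated=21.778
Total dissipated: 21.901 μJ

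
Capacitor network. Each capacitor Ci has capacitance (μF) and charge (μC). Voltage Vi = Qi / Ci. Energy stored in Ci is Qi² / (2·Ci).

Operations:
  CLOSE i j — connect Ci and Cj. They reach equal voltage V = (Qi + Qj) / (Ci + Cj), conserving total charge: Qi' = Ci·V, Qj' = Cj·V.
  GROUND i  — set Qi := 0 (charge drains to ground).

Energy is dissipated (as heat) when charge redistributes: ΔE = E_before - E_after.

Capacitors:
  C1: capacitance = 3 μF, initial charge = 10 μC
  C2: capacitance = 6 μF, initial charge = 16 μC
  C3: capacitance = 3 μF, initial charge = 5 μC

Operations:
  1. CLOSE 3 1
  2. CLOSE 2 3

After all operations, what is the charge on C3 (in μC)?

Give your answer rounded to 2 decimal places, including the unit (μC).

Answer: 7.83 μC

Derivation:
Initial: C1(3μF, Q=10μC, V=3.33V), C2(6μF, Q=16μC, V=2.67V), C3(3μF, Q=5μC, V=1.67V)
Op 1: CLOSE 3-1: Q_total=15.00, C_total=6.00, V=2.50; Q3=7.50, Q1=7.50; dissipated=2.083
Op 2: CLOSE 2-3: Q_total=23.50, C_total=9.00, V=2.61; Q2=15.67, Q3=7.83; dissipated=0.028
Final charges: Q1=7.50, Q2=15.67, Q3=7.83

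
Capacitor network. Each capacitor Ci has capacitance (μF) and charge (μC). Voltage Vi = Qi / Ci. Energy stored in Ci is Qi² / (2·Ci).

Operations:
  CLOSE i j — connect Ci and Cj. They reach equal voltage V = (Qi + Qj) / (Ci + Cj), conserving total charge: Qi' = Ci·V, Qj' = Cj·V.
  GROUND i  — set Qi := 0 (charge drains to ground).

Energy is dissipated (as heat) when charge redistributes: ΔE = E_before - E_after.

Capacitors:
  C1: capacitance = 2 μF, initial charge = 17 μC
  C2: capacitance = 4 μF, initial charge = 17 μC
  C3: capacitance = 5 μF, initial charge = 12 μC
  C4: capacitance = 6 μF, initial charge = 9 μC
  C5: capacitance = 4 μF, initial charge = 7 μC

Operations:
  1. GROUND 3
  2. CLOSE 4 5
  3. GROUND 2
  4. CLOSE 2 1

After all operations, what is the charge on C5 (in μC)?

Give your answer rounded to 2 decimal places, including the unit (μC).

Answer: 6.40 μC

Derivation:
Initial: C1(2μF, Q=17μC, V=8.50V), C2(4μF, Q=17μC, V=4.25V), C3(5μF, Q=12μC, V=2.40V), C4(6μF, Q=9μC, V=1.50V), C5(4μF, Q=7μC, V=1.75V)
Op 1: GROUND 3: Q3=0; energy lost=14.400
Op 2: CLOSE 4-5: Q_total=16.00, C_total=10.00, V=1.60; Q4=9.60, Q5=6.40; dissipated=0.075
Op 3: GROUND 2: Q2=0; energy lost=36.125
Op 4: CLOSE 2-1: Q_total=17.00, C_total=6.00, V=2.83; Q2=11.33, Q1=5.67; dissipated=48.167
Final charges: Q1=5.67, Q2=11.33, Q3=0.00, Q4=9.60, Q5=6.40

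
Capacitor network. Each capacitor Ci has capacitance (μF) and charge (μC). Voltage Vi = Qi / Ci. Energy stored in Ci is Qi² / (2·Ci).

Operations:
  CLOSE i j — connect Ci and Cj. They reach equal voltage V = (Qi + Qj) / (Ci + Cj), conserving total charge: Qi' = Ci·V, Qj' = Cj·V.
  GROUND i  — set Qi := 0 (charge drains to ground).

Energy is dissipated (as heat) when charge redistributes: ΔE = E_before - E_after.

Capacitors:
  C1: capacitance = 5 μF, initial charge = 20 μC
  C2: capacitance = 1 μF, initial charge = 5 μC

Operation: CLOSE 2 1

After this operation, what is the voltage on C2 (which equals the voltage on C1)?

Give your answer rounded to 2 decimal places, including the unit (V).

Initial: C1(5μF, Q=20μC, V=4.00V), C2(1μF, Q=5μC, V=5.00V)
Op 1: CLOSE 2-1: Q_total=25.00, C_total=6.00, V=4.17; Q2=4.17, Q1=20.83; dissipated=0.417

Answer: 4.17 V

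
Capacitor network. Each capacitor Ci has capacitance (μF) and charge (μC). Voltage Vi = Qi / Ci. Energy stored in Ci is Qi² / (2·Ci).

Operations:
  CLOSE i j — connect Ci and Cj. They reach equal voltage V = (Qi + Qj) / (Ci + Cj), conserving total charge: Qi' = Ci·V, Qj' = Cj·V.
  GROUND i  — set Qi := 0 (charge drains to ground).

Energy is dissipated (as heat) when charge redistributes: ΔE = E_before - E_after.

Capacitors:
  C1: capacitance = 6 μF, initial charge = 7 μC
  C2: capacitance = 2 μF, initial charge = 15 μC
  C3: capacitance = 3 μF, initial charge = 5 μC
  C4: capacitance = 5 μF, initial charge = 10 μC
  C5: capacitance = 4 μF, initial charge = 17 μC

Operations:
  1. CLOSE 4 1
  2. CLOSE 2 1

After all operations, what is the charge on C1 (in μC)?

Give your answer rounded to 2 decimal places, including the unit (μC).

Answer: 18.20 μC

Derivation:
Initial: C1(6μF, Q=7μC, V=1.17V), C2(2μF, Q=15μC, V=7.50V), C3(3μF, Q=5μC, V=1.67V), C4(5μF, Q=10μC, V=2.00V), C5(4μF, Q=17μC, V=4.25V)
Op 1: CLOSE 4-1: Q_total=17.00, C_total=11.00, V=1.55; Q4=7.73, Q1=9.27; dissipated=0.947
Op 2: CLOSE 2-1: Q_total=24.27, C_total=8.00, V=3.03; Q2=6.07, Q1=18.20; dissipated=26.592
Final charges: Q1=18.20, Q2=6.07, Q3=5.00, Q4=7.73, Q5=17.00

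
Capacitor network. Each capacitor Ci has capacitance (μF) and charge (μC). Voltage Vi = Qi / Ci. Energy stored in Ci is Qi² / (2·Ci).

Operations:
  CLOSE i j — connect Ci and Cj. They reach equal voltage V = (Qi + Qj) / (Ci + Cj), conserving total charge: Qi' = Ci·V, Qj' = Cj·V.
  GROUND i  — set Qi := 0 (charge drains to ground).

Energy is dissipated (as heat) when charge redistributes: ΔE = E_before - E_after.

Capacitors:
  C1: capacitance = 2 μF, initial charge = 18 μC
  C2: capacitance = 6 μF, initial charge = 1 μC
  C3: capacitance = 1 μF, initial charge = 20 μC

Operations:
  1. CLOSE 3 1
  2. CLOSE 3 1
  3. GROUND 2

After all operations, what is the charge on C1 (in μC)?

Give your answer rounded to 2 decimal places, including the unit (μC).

Initial: C1(2μF, Q=18μC, V=9.00V), C2(6μF, Q=1μC, V=0.17V), C3(1μF, Q=20μC, V=20.00V)
Op 1: CLOSE 3-1: Q_total=38.00, C_total=3.00, V=12.67; Q3=12.67, Q1=25.33; dissipated=40.333
Op 2: CLOSE 3-1: Q_total=38.00, C_total=3.00, V=12.67; Q3=12.67, Q1=25.33; dissipated=0.000
Op 3: GROUND 2: Q2=0; energy lost=0.083
Final charges: Q1=25.33, Q2=0.00, Q3=12.67

Answer: 25.33 μC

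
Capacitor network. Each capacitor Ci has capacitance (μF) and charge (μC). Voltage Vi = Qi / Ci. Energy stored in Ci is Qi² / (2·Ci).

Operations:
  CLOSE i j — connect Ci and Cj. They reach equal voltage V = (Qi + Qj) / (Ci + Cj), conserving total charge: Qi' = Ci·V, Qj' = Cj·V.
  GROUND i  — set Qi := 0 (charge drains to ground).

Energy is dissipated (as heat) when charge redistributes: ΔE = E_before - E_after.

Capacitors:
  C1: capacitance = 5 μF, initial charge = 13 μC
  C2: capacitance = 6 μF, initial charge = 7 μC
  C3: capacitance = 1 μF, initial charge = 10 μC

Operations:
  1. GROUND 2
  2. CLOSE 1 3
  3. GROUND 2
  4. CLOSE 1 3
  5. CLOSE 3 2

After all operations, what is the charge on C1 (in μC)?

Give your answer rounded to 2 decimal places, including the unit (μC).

Answer: 19.17 μC

Derivation:
Initial: C1(5μF, Q=13μC, V=2.60V), C2(6μF, Q=7μC, V=1.17V), C3(1μF, Q=10μC, V=10.00V)
Op 1: GROUND 2: Q2=0; energy lost=4.083
Op 2: CLOSE 1-3: Q_total=23.00, C_total=6.00, V=3.83; Q1=19.17, Q3=3.83; dissipated=22.817
Op 3: GROUND 2: Q2=0; energy lost=0.000
Op 4: CLOSE 1-3: Q_total=23.00, C_total=6.00, V=3.83; Q1=19.17, Q3=3.83; dissipated=0.000
Op 5: CLOSE 3-2: Q_total=3.83, C_total=7.00, V=0.55; Q3=0.55, Q2=3.29; dissipated=6.298
Final charges: Q1=19.17, Q2=3.29, Q3=0.55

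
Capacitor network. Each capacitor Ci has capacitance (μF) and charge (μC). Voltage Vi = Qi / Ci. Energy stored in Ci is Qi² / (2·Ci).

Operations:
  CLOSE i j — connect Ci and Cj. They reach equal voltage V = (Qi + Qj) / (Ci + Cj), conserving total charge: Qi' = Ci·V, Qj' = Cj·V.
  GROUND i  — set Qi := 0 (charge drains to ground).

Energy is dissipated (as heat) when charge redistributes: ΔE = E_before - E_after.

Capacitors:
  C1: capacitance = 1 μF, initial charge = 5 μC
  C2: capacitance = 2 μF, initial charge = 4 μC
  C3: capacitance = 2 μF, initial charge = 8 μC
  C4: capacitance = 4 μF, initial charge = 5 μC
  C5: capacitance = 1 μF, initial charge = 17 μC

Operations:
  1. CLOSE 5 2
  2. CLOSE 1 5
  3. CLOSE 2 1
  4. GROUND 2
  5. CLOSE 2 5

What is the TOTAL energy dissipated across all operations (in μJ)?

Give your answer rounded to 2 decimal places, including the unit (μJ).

Answer: 132.78 μJ

Derivation:
Initial: C1(1μF, Q=5μC, V=5.00V), C2(2μF, Q=4μC, V=2.00V), C3(2μF, Q=8μC, V=4.00V), C4(4μF, Q=5μC, V=1.25V), C5(1μF, Q=17μC, V=17.00V)
Op 1: CLOSE 5-2: Q_total=21.00, C_total=3.00, V=7.00; Q5=7.00, Q2=14.00; dissipated=75.000
Op 2: CLOSE 1-5: Q_total=12.00, C_total=2.00, V=6.00; Q1=6.00, Q5=6.00; dissipated=1.000
Op 3: CLOSE 2-1: Q_total=20.00, C_total=3.00, V=6.67; Q2=13.33, Q1=6.67; dissipated=0.333
Op 4: GROUND 2: Q2=0; energy lost=44.444
Op 5: CLOSE 2-5: Q_total=6.00, C_total=3.00, V=2.00; Q2=4.00, Q5=2.00; dissipated=12.000
Total dissipated: 132.778 μJ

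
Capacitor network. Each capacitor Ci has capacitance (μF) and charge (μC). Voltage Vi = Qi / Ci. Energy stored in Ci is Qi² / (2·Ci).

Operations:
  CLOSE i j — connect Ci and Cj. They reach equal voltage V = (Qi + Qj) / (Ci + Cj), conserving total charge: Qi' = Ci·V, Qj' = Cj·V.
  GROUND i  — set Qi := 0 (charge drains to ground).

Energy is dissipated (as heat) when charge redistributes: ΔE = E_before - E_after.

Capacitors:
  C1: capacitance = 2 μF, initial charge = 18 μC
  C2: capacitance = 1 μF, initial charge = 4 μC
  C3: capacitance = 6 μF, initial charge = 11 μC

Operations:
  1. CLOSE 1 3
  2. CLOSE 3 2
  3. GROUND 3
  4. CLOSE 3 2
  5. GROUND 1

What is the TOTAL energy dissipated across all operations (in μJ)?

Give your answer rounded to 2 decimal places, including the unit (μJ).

Answer: 98.12 μJ

Derivation:
Initial: C1(2μF, Q=18μC, V=9.00V), C2(1μF, Q=4μC, V=4.00V), C3(6μF, Q=11μC, V=1.83V)
Op 1: CLOSE 1-3: Q_total=29.00, C_total=8.00, V=3.62; Q1=7.25, Q3=21.75; dissipated=38.521
Op 2: CLOSE 3-2: Q_total=25.75, C_total=7.00, V=3.68; Q3=22.07, Q2=3.68; dissipated=0.060
Op 3: GROUND 3: Q3=0; energy lost=40.596
Op 4: CLOSE 3-2: Q_total=3.68, C_total=7.00, V=0.53; Q3=3.15, Q2=0.53; dissipated=5.799
Op 5: GROUND 1: Q1=0; energy lost=13.141
Total dissipated: 98.117 μJ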